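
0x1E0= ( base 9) 583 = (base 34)e4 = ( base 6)2120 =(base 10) 480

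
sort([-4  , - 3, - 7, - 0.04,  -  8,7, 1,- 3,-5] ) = [ - 8, - 7, - 5, - 4, - 3, -3,-0.04,1,7 ] 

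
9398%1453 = 680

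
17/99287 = 17/99287=0.00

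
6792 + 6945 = 13737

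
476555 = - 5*( - 95311)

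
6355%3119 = 117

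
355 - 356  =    -  1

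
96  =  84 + 12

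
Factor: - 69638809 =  - 311^1*223919^1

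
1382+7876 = 9258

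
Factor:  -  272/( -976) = 17/61  =  17^1*61^ ( - 1) 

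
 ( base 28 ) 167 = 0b1110111111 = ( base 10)959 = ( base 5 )12314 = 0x3bf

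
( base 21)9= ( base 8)11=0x9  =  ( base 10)9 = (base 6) 13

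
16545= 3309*5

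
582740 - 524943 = 57797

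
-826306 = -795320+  - 30986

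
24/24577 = 24/24577 = 0.00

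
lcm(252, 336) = 1008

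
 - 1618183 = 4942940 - 6561123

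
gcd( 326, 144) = 2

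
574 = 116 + 458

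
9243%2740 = 1023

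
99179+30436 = 129615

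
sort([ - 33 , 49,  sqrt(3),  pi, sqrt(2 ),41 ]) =[ - 33, sqrt( 2),  sqrt( 3 ),  pi , 41,  49 ] 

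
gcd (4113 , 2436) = 3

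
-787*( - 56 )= 44072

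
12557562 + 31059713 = 43617275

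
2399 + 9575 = 11974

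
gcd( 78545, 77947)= 23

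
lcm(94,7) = 658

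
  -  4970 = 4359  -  9329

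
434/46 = 217/23 = 9.43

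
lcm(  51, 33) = 561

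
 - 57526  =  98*( - 587) 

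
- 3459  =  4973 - 8432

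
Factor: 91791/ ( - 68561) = -3^2*7^1*17^( -1)*31^1*37^( - 1 ) * 47^1*109^( - 1)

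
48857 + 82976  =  131833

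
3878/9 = 3878/9 = 430.89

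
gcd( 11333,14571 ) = 1619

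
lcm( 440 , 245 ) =21560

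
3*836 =2508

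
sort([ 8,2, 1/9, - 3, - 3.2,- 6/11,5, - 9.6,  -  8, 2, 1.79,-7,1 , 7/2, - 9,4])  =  [  -  9.6, - 9, - 8, - 7, - 3.2, - 3, - 6/11,1/9,1,1.79,2,2, 7/2, 4, 5,8]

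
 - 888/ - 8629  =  888/8629 = 0.10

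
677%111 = 11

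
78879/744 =106 + 5/248 = 106.02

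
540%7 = 1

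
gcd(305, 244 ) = 61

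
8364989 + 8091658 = 16456647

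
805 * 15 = 12075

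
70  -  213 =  - 143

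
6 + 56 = 62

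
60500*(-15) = - 907500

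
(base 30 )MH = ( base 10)677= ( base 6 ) 3045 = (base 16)2A5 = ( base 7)1655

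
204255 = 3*68085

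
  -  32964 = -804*41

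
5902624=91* 64864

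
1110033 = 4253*261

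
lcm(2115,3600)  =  169200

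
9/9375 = 3/3125 = 0.00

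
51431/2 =51431/2 = 25715.50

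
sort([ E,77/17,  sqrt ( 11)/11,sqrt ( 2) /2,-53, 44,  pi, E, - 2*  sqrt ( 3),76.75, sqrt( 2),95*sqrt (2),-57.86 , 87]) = [-57.86,  -  53, - 2*sqrt( 3 ), sqrt (11 )/11,sqrt( 2) /2,sqrt( 2),E,E, pi, 77/17, 44,  76.75, 87, 95* sqrt(2)] 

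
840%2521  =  840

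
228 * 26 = 5928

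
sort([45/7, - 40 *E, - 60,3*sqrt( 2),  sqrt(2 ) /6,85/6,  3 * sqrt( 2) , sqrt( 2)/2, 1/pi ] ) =[ - 40*E,  -  60 , sqrt(2)/6, 1/pi,sqrt( 2 ) /2,3  *sqrt( 2 ),3*sqrt( 2) , 45/7, 85/6 ]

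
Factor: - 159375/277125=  - 5^2 * 17^1 * 739^ ( - 1)=- 425/739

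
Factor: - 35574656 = -2^7 * 13^1*21379^1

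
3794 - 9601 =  - 5807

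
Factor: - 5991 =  - 3^1*1997^1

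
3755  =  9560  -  5805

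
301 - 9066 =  - 8765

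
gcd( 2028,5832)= 12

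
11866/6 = 1977 + 2/3 = 1977.67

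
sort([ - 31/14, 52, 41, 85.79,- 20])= [ - 20,-31/14 , 41,  52,85.79]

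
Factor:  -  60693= - 3^1*20231^1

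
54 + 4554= 4608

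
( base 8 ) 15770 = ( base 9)10735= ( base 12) 4188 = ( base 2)1101111111000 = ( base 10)7160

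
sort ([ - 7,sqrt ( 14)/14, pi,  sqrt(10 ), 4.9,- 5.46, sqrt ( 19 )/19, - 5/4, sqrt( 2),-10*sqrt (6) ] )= [-10*sqrt( 6 ), - 7, - 5.46,-5/4, sqrt ( 19) /19, sqrt(14 )/14, sqrt ( 2 ), pi, sqrt( 10 ), 4.9 ] 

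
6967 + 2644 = 9611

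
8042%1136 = 90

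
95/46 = 95/46 = 2.07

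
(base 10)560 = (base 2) 1000110000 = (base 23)118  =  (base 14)2C0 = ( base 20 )180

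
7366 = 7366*1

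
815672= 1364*598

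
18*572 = 10296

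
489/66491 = 489/66491 = 0.01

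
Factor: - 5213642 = - 2^1*7^1*31^1*41^1*  293^1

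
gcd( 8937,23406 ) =3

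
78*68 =5304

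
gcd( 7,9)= 1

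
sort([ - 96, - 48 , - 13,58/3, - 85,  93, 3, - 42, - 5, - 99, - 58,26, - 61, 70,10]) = [ - 99, - 96, - 85, - 61, - 58, - 48,  -  42, - 13, - 5,3,  10,58/3,26 , 70,93] 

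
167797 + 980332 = 1148129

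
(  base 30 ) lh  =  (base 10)647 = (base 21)19H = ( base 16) 287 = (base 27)nq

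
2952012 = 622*4746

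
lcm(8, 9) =72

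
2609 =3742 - 1133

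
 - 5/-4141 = 5/4141 = 0.00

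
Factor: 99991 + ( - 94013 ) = 2^1 * 7^2*61^1= 5978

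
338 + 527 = 865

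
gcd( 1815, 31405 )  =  55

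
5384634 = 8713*618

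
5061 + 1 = 5062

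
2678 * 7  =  18746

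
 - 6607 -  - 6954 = 347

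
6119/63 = 6119/63  =  97.13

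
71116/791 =89 + 717/791 = 89.91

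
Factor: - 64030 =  - 2^1*5^1*19^1 *337^1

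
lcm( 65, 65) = 65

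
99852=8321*12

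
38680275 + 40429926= 79110201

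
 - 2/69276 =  - 1 + 34637/34638 = - 0.00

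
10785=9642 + 1143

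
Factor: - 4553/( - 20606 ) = 2^( - 1)*29^1*157^1* 10303^( - 1)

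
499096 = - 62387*(-8 )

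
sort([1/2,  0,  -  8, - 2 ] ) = [-8, - 2,  0,  1/2]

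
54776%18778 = 17220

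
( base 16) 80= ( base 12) A8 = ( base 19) 6E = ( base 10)128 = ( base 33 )3t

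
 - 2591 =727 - 3318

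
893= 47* 19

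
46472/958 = 23236/479 = 48.51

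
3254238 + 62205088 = 65459326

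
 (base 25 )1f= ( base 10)40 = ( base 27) 1D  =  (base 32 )18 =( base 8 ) 50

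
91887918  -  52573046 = 39314872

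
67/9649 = 67/9649 = 0.01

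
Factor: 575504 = 2^4*35969^1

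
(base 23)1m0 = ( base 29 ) 16K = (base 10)1035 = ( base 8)2013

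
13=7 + 6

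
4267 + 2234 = 6501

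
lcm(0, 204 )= 0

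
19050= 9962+9088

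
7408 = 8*926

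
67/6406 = 67/6406 = 0.01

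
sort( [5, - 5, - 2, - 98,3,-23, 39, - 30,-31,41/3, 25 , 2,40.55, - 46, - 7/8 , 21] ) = [ - 98, - 46, - 31, - 30,-23, - 5, - 2, - 7/8, 2,3, 5,41/3,21, 25,39, 40.55]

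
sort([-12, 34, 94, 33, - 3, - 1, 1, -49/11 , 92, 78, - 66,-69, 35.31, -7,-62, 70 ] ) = [ - 69, - 66 , -62, - 12, - 7, - 49/11,-3, -1, 1, 33, 34,35.31, 70, 78, 92,94] 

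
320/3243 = 320/3243  =  0.10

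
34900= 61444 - 26544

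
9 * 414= 3726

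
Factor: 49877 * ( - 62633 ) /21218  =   - 3123946141/21218 = - 2^( - 1)*103^(-2)*49877^1*62633^1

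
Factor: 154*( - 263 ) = -40502 =- 2^1*7^1 * 11^1 * 263^1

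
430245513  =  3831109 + 426414404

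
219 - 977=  - 758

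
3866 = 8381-4515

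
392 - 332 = 60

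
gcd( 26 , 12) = 2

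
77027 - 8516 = 68511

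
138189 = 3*46063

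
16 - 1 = 15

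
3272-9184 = - 5912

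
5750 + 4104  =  9854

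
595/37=16 + 3/37 = 16.08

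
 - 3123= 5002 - 8125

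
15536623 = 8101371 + 7435252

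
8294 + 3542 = 11836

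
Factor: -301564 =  - 2^2*75391^1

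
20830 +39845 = 60675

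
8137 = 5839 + 2298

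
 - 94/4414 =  - 1 + 2160/2207 =- 0.02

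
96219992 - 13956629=82263363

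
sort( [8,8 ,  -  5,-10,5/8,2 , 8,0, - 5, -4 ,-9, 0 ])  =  [-10 ,-9 , - 5, - 5, - 4, 0,0,5/8,2,  8,8, 8]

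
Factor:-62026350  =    -  2^1*3^1*5^2*31^1*13339^1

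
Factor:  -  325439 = - 325439^1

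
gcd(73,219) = 73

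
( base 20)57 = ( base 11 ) 98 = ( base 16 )6b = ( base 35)32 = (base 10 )107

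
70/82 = 35/41 = 0.85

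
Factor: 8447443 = 59^1 * 143177^1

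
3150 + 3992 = 7142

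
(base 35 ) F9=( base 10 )534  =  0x216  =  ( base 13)321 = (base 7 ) 1362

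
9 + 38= 47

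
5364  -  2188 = 3176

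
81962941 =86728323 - 4765382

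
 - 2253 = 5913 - 8166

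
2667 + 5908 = 8575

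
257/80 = 3 + 17/80=3.21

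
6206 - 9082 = - 2876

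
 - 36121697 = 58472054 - 94593751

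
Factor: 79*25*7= 5^2 *7^1*79^1 = 13825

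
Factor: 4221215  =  5^1*844243^1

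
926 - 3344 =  - 2418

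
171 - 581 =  - 410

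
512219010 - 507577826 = 4641184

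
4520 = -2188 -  - 6708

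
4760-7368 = -2608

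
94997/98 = 969+5/14 = 969.36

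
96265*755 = 72680075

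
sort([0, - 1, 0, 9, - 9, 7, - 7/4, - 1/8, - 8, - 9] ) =[-9, - 9, - 8, - 7/4, - 1 ,-1/8, 0 , 0, 7, 9]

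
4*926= 3704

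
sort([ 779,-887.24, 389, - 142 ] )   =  [ - 887.24, - 142,389,779 ] 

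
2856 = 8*357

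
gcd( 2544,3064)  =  8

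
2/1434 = 1/717 = 0.00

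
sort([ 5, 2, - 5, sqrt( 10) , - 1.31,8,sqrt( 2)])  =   [-5, - 1.31,  sqrt( 2),2 , sqrt( 10 ) , 5,8]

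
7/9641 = 7/9641 = 0.00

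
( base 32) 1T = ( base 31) 1U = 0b111101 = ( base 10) 61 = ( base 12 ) 51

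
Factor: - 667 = -23^1*29^1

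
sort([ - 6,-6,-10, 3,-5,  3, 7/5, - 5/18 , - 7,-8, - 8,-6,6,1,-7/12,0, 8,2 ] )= [ - 10,-8,-8,  -  7,-6,  -  6,-6,-5,- 7/12,  -  5/18, 0, 1, 7/5,2,3, 3, 6, 8] 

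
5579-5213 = 366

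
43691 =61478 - 17787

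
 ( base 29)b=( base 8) 13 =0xb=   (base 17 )B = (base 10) 11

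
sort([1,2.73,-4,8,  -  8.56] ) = [-8.56 ,- 4 , 1,  2.73,8]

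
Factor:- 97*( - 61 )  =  5917 = 61^1*97^1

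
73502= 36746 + 36756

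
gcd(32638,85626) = 2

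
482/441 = 1 + 41/441 = 1.09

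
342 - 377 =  - 35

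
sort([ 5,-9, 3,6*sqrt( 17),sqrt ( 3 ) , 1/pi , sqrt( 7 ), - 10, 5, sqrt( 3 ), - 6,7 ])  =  [ - 10, - 9, - 6,1/pi, sqrt ( 3 ),sqrt( 3),sqrt( 7 ),3,5,5,7,6*sqrt ( 17 )]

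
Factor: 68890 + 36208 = 2^1 * 7^1*7507^1 = 105098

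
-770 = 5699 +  - 6469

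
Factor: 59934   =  2^1*3^1*7^1*1427^1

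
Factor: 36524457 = 3^2*4058273^1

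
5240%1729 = 53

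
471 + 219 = 690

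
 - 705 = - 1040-- 335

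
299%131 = 37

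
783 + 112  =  895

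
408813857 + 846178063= 1254991920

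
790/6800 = 79/680=0.12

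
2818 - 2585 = 233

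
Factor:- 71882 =-2^1 * 127^1 * 283^1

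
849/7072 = 849/7072 = 0.12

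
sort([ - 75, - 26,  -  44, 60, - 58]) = [ - 75, - 58,- 44, - 26, 60 ] 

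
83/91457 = 83/91457 = 0.00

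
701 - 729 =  - 28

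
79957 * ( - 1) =  -  79957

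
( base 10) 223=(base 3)22021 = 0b11011111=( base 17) d2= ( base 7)436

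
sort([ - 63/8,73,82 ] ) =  [-63/8,73 , 82 ]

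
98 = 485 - 387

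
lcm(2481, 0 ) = 0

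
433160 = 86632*5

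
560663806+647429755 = 1208093561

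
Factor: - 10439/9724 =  - 2^(  -  2 ) *17^(  -  1) * 73^1 = -  73/68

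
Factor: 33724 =2^2*8431^1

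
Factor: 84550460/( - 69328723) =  - 2^2*5^1 * 101^( - 1)*686423^( - 1 ) * 4227523^1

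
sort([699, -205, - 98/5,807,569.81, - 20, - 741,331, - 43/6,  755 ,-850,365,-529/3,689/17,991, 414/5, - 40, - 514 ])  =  [ - 850, - 741, - 514, - 205, - 529/3,  -  40,-20, - 98/5, - 43/6,689/17, 414/5, 331,365,  569.81 , 699,755,807, 991] 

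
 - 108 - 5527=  - 5635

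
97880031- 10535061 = 87344970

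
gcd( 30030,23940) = 210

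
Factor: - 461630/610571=-530/701= -2^1*5^1 *53^1*701^(-1 )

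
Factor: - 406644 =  - 2^2 * 3^1 * 7^1*47^1*103^1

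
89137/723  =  89137/723 = 123.29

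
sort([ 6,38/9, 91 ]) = [38/9,  6, 91 ] 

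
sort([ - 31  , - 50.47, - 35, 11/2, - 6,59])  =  [-50.47, - 35, - 31, - 6, 11/2,59 ] 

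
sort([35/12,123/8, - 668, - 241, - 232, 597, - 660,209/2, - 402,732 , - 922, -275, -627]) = [  -  922,  -  668, - 660, -627, - 402, -275, - 241, - 232, 35/12 , 123/8,209/2,597,732 ] 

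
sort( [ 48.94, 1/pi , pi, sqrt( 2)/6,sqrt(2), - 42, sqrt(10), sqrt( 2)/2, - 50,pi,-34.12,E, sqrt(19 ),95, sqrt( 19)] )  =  [-50, - 42, - 34.12,sqrt(2)/6, 1/pi,sqrt(2)/2, sqrt(2 ), E, pi, pi,sqrt ( 10),  sqrt(19), sqrt(19),48.94 , 95 ]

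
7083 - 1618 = 5465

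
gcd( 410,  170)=10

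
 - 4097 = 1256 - 5353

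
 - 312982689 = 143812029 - 456794718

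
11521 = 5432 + 6089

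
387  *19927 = 7711749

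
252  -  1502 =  - 1250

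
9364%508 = 220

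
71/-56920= - 71/56920 = -0.00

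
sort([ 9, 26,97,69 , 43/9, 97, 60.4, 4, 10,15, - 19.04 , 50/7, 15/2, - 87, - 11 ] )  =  [ - 87, - 19.04, - 11, 4, 43/9,50/7,15/2, 9, 10,15, 26,60.4, 69 , 97,97] 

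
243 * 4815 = 1170045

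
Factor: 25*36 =2^2*3^2*5^2 = 900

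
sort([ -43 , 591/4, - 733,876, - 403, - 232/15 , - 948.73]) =[ - 948.73, - 733, - 403,-43, - 232/15,591/4,876] 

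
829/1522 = 829/1522 = 0.54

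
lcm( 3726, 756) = 52164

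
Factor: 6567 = 3^1*11^1 * 199^1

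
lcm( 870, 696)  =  3480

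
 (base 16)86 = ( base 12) B2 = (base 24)5e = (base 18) 78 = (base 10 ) 134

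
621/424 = 1 + 197/424 = 1.46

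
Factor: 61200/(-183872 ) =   -  225/676=   - 2^( - 2)*3^2*5^2*13^( - 2)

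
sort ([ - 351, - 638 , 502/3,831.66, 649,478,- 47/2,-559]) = [-638, - 559, - 351, - 47/2,  502/3,  478, 649 , 831.66]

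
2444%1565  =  879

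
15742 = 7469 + 8273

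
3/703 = 3/703 = 0.00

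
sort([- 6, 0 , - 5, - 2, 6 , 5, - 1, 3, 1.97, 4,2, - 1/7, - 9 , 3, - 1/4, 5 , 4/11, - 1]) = [ - 9, - 6,-5, - 2, -1, - 1, - 1/4, - 1/7, 0, 4/11, 1.97, 2,  3, 3, 4, 5, 5, 6] 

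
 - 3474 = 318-3792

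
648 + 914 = 1562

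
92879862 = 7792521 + 85087341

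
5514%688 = 10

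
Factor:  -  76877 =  - 59^1*1303^1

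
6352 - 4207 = 2145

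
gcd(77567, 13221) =1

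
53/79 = 53/79 =0.67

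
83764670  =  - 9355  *( - 8954)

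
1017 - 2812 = -1795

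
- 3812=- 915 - 2897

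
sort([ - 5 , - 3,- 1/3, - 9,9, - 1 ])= [-9, - 5, - 3,  -  1,-1/3,9]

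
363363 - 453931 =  - 90568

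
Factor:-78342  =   - 2^1*3^1*11^1*1187^1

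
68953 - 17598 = 51355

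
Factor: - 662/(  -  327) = 2^1*3^( - 1 )*  109^(-1)*331^1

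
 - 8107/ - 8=8107/8 = 1013.38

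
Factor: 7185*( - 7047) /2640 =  - 3375513/176 = - 2^ ( - 4 )*3^5* 11^( - 1 )  *29^1*479^1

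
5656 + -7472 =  -1816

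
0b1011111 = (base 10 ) 95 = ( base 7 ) 164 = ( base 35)2p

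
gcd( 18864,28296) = 9432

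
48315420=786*61470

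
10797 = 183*59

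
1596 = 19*84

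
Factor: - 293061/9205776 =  - 2^( - 4)  *  3^ ( - 1 )*63929^(-1)*97687^1 = - 97687/3068592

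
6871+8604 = 15475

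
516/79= 516/79 = 6.53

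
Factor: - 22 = -2^1*11^1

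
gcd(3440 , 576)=16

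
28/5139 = 28/5139 = 0.01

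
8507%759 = 158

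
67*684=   45828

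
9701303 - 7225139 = 2476164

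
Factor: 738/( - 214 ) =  - 3^2*41^1*107^(-1 ) =- 369/107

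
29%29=0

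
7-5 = 2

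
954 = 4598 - 3644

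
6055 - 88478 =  - 82423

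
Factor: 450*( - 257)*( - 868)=2^3*3^2*5^2*7^1*31^1*257^1 = 100384200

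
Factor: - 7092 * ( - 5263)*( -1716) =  - 2^4 * 3^3*11^1*13^1*19^1*197^1*277^1 = - 64050036336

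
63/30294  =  7/3366 = 0.00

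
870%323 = 224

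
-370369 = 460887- 831256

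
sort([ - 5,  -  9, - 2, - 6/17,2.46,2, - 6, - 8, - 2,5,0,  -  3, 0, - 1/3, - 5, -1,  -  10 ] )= [ -10,  -  9, - 8,- 6, - 5,-5, - 3, - 2, - 2,  -  1, - 6/17, - 1/3,0,0,2,2.46,5 ]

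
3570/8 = 1785/4 = 446.25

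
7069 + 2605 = 9674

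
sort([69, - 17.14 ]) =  [ - 17.14, 69] 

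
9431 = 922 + 8509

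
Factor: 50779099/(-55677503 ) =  -23^ ( - 1 ) * 67^1* 108271^1 * 345823^(  -  1 ) = - 7254157/7953929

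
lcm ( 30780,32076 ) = 3047220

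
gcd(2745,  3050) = 305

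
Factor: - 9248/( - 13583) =32/47 = 2^5*47^(  -  1)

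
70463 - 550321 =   -  479858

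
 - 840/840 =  - 1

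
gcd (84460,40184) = 4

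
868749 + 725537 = 1594286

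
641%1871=641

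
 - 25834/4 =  - 12917/2=- 6458.50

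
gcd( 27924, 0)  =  27924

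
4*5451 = 21804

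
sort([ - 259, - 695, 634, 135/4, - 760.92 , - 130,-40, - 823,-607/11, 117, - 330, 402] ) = [-823, -760.92, -695,-330, - 259,- 130, - 607/11, -40, 135/4, 117, 402, 634] 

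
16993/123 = 16993/123 = 138.15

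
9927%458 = 309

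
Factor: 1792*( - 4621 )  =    -  2^8*7^1*4621^1 =- 8280832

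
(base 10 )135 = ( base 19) 72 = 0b10000111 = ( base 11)113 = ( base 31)4b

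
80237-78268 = 1969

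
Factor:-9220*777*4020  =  - 28799038800=-2^4*3^2*5^2*7^1 * 37^1*67^1*461^1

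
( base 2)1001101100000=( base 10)4960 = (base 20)c80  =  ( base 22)a5a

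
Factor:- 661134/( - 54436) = 753/62 = 2^( -1)*3^1*31^( - 1 ) * 251^1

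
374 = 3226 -2852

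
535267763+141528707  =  676796470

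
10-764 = -754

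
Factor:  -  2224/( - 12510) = 8/45 = 2^3*3^( - 2 ) * 5^(-1) 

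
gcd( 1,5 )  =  1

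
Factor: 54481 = 7^1*43^1 * 181^1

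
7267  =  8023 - 756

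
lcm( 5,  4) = 20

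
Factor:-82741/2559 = - 97/3 = - 3^( - 1)*97^1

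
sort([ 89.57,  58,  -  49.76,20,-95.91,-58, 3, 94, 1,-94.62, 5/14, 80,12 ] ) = [-95.91, - 94.62, - 58,-49.76,5/14, 1,3, 12, 20, 58, 80,89.57, 94]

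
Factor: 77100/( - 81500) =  - 771/815 = - 3^1*5^(  -  1 )*163^( -1)*257^1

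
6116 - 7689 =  -1573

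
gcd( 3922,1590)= 106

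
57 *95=5415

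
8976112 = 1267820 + 7708292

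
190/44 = 4 + 7/22 =4.32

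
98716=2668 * 37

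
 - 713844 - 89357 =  - 803201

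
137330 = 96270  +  41060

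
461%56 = 13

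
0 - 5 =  - 5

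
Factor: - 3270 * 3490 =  - 11412300 = - 2^2*3^1*5^2*109^1*349^1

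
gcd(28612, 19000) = 4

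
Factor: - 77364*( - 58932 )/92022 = 2^3*3^3*7^ ( - 1 ) *307^1*313^( - 1)*1637^1 =108552744/2191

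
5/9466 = 5/9466 = 0.00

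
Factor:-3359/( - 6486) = 2^(-1)*3^( - 1)*23^(  -  1)*47^( - 1)*3359^1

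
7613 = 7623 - 10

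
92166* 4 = 368664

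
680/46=14  +  18/23 = 14.78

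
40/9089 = 40/9089 = 0.00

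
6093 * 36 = 219348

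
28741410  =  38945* 738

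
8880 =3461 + 5419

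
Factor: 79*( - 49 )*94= - 363874 = -  2^1*7^2*47^1*79^1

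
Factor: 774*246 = 2^2*3^3 * 41^1 * 43^1 =190404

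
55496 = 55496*1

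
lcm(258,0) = 0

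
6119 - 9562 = -3443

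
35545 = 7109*5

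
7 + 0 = 7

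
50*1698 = 84900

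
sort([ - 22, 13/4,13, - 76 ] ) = [ - 76, - 22,13/4, 13 ] 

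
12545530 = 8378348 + 4167182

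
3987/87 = 45  +  24/29 =45.83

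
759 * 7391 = 5609769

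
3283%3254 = 29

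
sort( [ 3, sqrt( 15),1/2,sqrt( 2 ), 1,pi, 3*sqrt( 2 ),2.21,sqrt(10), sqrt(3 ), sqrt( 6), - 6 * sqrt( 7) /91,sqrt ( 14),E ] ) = [ - 6*sqrt(7)/91, 1/2 , 1 , sqrt (2 ),sqrt( 3), 2.21,sqrt ( 6),E,3, pi,sqrt( 10), sqrt ( 14),sqrt(15), 3*sqrt (2 )]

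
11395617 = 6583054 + 4812563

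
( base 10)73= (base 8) 111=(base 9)81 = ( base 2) 1001001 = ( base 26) 2l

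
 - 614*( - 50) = 30700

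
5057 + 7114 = 12171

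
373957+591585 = 965542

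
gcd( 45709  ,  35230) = 1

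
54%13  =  2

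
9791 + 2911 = 12702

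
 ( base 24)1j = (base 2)101011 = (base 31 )1C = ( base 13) 34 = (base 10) 43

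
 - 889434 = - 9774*91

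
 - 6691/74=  - 91 + 43/74 = -90.42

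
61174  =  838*73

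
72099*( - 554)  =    -  39942846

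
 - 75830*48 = -3639840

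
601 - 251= 350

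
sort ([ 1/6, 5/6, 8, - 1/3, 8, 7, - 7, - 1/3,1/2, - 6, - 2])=[-7,-6,-2, - 1/3, - 1/3, 1/6, 1/2,5/6, 7,8,8]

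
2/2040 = 1/1020 = 0.00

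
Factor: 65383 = 151^1*433^1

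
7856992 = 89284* 88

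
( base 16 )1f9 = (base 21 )131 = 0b111111001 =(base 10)505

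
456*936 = 426816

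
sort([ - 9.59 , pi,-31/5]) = [ - 9.59, - 31/5 , pi ] 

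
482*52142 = 25132444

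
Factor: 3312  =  2^4*3^2*23^1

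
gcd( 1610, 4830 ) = 1610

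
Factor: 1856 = 2^6*29^1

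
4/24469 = 4/24469 = 0.00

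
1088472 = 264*4123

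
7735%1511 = 180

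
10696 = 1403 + 9293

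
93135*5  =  465675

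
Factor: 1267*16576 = 2^6 * 7^2 * 37^1*181^1 = 21001792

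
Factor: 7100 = 2^2*5^2*71^1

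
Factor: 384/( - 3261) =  - 128/1087=- 2^7*1087^ ( - 1)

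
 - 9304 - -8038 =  - 1266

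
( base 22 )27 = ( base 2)110011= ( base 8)63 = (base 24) 23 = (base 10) 51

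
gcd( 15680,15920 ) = 80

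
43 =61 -18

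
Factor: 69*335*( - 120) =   -  2773800 = - 2^3*3^2 * 5^2*23^1*67^1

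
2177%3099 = 2177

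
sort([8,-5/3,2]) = [ - 5/3,2,8]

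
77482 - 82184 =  -4702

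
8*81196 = 649568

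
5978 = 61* 98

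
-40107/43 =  - 40107/43= - 932.72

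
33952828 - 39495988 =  - 5543160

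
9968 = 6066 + 3902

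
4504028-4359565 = 144463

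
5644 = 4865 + 779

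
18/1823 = 18/1823 = 0.01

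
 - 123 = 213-336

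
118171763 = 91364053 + 26807710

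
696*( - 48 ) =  - 33408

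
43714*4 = 174856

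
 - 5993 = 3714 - 9707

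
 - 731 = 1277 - 2008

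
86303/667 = 129 + 260/667 = 129.39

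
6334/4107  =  6334/4107  =  1.54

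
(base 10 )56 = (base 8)70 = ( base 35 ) 1L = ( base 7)110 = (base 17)35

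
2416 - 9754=- 7338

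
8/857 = 8/857 = 0.01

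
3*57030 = 171090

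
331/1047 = 331/1047=0.32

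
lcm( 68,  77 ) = 5236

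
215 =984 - 769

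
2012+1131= 3143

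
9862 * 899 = 8865938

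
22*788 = 17336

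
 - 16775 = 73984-90759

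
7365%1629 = 849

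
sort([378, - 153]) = [ - 153, 378] 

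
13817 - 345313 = -331496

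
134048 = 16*8378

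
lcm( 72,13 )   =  936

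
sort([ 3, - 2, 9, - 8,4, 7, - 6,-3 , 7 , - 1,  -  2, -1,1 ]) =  [ - 8, - 6, - 3, -2, - 2,-1,-1,1,3,4, 7,7,9 ] 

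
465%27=6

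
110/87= 110/87   =  1.26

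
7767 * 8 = 62136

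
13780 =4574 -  - 9206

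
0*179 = 0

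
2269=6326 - 4057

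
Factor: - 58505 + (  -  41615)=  - 2^3 *5^1*2503^1 = - 100120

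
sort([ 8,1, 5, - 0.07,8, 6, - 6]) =[- 6, - 0.07 , 1 , 5,  6, 8,8]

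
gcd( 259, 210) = 7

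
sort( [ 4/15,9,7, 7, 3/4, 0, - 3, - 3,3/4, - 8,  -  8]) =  [ - 8, - 8,- 3, - 3,0, 4/15,  3/4,3/4,7,7, 9]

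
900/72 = 12 + 1/2  =  12.50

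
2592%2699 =2592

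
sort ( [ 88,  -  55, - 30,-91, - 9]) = [  -  91, - 55,-30, - 9, 88]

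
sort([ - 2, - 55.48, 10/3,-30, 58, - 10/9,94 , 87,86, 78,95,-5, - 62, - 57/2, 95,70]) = [ - 62, - 55.48 ,- 30,-57/2, - 5,- 2, - 10/9, 10/3,58, 70, 78, 86,87, 94, 95, 95]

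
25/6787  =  25/6787 =0.00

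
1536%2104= 1536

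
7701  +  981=8682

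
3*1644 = 4932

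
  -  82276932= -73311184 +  - 8965748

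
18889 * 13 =245557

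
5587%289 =96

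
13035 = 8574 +4461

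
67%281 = 67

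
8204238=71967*114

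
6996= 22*318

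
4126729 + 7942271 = 12069000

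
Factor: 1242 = 2^1*3^3*23^1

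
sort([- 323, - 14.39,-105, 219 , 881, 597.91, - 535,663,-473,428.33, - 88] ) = [ - 535,  -  473,- 323, - 105, - 88, - 14.39,219,  428.33, 597.91,663,  881 ] 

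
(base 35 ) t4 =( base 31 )11R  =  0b1111111011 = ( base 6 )4415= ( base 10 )1019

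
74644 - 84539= -9895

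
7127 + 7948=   15075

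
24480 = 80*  306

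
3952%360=352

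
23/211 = 23/211=0.11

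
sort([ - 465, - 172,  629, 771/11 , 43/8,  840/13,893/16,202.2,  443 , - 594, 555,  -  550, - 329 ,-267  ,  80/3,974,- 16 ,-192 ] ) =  [ - 594, - 550, - 465 , - 329 ,-267, - 192, - 172,- 16, 43/8,  80/3  ,  893/16 , 840/13 , 771/11, 202.2 , 443  ,  555 , 629,974]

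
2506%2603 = 2506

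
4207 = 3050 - - 1157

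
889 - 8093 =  - 7204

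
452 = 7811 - 7359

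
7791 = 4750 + 3041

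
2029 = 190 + 1839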